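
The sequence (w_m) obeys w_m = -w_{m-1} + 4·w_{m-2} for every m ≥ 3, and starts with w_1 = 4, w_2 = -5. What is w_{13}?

217949

w_3 = 21; w_4 = -41; w_5 = 125; …; w_{10} = -12881; w_{11} = 33285; w_{12} = -84809; w_{13} = 217949.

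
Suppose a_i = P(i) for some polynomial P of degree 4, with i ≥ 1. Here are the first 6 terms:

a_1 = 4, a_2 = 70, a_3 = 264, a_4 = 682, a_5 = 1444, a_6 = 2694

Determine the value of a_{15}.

1st diffs: 66, 194, 418, 762, 1250.
2nd diffs: 128, 224, 344, 488.
3rd diffs: 96, 120, 144.
4th diffs: 24, 24 (constant).
So a_i = i^4 + 6i^3 + 3i^2 - 6.
Evaluating at i = 15 gives a_{15} = 71544.

71544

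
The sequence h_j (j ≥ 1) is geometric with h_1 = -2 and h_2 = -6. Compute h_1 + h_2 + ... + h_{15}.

-14348906

Common ratio r = 3.
h_j = (-2)·3^(j-1).
S = (-2)·(3^15 - 1)/(3 - 1) = (-2)·(14348907 - 1)/(2) = -14348906.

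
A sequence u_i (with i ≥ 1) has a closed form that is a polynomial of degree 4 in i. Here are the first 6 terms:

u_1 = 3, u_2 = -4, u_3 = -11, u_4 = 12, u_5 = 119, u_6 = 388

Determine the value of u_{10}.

1st diffs: -7, -7, 23, 107, 269.
2nd diffs: 0, 30, 84, 162.
3rd diffs: 30, 54, 78.
4th diffs: 24, 24 (constant).
Newton forward-difference form: u_i = 3 + (-7)·C(i-1,1) + 30·C(i-1,3) + 24·C(i-1,4).
At i = 10: i-1 = 9, so u_{10} = 3 - 63 + 2520 + 3024 = 5484.

5484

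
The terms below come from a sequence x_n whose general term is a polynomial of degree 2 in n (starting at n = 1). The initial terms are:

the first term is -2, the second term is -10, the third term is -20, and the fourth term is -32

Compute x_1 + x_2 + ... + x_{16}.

-2112

1st diffs: -8, -10, -12.
2nd diffs: -2, -2 (constant).
Newton forward-difference form: x_n = -2 + (-8)·C(n-1,1) + (-2)·C(n-1,2).
Continuing: …, -46, -62, -80, -100, …, x_{16} = -332.
Summing n = 1..16 (16 terms) gives -2112.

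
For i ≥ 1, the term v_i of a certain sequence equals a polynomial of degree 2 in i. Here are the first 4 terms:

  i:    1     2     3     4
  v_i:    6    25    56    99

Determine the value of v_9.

494

1st diffs: 19, 31, 43.
2nd diffs: 12, 12 (constant).
Newton forward-difference form: v_i = 6 + 19·C(i-1,1) + 12·C(i-1,2).
At i = 9: i-1 = 8, so v_9 = 6 + 152 + 336 = 494.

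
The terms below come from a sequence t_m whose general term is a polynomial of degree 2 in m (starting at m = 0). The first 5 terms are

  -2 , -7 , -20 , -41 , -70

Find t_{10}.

-412

1st diffs: -5, -13, -21, -29.
2nd diffs: -8, -8, -8 (constant).
Newton forward-difference form: t_m = -2 + (-5)·C(m,1) + (-8)·C(m,2).
At m = 10: m = 10, so t_{10} = -2 - 50 - 360 = -412.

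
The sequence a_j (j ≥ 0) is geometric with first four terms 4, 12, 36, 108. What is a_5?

Common ratio r = 3.
a_j = 4·3^(j-0).
a_5 = 4·3^5 = 972.

972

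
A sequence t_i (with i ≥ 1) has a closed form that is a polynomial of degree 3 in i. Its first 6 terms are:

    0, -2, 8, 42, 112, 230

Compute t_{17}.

1st diffs: -2, 10, 34, 70, 118.
2nd diffs: 12, 24, 36, 48.
3rd diffs: 12, 12, 12 (constant).
Newton forward-difference form: t_i = (-2)·C(i-1,1) + 12·C(i-1,2) + 12·C(i-1,3).
At i = 17: i-1 = 16, so t_{17} = -32 + 1440 + 6720 = 8128.

8128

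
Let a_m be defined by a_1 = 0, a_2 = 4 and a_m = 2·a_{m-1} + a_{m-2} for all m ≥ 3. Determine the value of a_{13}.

Applying the relation repeatedly:
a_3 = 8;  a_4 = 20;  a_5 = 48;  …;  a_{10} = 3940;  a_{11} = 9512;  a_{12} = 22964;  a_{13} = 55440.

55440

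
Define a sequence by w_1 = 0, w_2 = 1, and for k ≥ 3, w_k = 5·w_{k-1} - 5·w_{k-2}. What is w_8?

w_3 = 5;  w_4 = 20;  w_5 = 75;  w_6 = 275;  w_7 = 1000;  w_8 = 3625.

3625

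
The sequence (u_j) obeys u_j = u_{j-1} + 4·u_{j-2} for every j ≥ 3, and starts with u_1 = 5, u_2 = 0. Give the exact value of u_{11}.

Step forward from the initial values:
u_3 = 20; u_4 = 20; u_5 = 100; u_6 = 180; u_7 = 580; u_8 = 1300; u_9 = 3620; u_{10} = 8820; u_{11} = 23300.

23300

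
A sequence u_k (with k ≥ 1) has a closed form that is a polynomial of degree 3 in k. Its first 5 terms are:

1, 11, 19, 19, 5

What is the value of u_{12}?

-989

1st diffs: 10, 8, 0, -14.
2nd diffs: -2, -8, -14.
3rd diffs: -6, -6 (constant).
So u_k = -k^3 + 5k^2 + 2k - 5.
Evaluating at k = 12 gives u_{12} = -989.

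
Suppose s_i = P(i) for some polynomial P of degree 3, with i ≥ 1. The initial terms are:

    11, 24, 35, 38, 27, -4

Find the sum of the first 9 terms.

1st diffs: 13, 11, 3, -11, -31.
2nd diffs: -2, -8, -14, -20.
3rd diffs: -6, -6, -6 (constant).
Newton forward-difference form: s_i = 11 + 13·C(i-1,1) + (-2)·C(i-1,2) + (-6)·C(i-1,3).
Continuing: -61, -150, -277.
Summing i = 1..9 (9 terms) gives -357.

-357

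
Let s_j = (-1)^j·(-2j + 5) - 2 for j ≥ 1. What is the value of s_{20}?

-37

(-1)^20 = 1; -2j + 5 at j=20 is -35; so s_{20} = -37.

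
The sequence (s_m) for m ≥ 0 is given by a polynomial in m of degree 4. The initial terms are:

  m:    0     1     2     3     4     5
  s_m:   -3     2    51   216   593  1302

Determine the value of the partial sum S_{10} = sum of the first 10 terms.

26643

1st diffs: 5, 49, 165, 377, 709.
2nd diffs: 44, 116, 212, 332.
3rd diffs: 72, 96, 120.
4th diffs: 24, 24 (constant).
Newton forward-difference form: s_m = -3 + 5·C(m,1) + 44·C(m,2) + 72·C(m,3) + 24·C(m,4).
Continuing: 2487, 4316, 6981, 10698.
Summing m = 0..9 (10 terms) gives 26643.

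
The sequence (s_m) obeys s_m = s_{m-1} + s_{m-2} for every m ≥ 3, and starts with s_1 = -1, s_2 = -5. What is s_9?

-118

s_3 = -6;  s_4 = -11;  s_5 = -17;  s_6 = -28;  s_7 = -45;  s_8 = -73;  s_9 = -118.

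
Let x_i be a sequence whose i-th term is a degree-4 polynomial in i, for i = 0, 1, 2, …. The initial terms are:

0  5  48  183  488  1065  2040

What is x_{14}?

1st diffs: 5, 43, 135, 305, 577, 975.
2nd diffs: 38, 92, 170, 272, 398.
3rd diffs: 54, 78, 102, 126.
4th diffs: 24, 24, 24 (constant).
So x_i = i^4 + 3i^3 + 3i^2 - 2i.
Evaluating at i = 14 gives x_{14} = 47208.

47208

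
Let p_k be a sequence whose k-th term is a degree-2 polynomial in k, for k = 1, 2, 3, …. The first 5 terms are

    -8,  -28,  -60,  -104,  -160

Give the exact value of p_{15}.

1st diffs: -20, -32, -44, -56.
2nd diffs: -12, -12, -12 (constant).
So p_k = -6k^2 - 2k.
Evaluating at k = 15 gives p_{15} = -1380.

-1380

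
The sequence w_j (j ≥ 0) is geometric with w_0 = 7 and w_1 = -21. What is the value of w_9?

-137781

Common ratio r = -3.
w_j = 7·(-3)^(j-0).
w_9 = 7·(-3)^9 = -137781.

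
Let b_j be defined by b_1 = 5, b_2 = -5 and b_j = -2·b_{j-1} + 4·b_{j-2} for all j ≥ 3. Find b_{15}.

34529280

b_3 = 30  b_4 = -80  b_5 = 280  …  b_{12} = -1018880  b_{13} = 3297280  b_{14} = -10670080  b_{15} = 34529280.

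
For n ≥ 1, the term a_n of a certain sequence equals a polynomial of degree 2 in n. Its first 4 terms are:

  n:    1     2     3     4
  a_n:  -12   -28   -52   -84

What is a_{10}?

-444

1st diffs: -16, -24, -32.
2nd diffs: -8, -8 (constant).
Newton forward-difference form: a_n = -12 + (-16)·C(n-1,1) + (-8)·C(n-1,2).
At n = 10: n-1 = 9, so a_{10} = -12 - 144 - 288 = -444.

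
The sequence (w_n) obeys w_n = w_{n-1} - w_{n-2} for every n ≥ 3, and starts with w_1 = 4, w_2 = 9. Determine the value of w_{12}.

Applying the relation repeatedly:
w_3 = 5; w_4 = -4; w_5 = -9; w_6 = -5; w_7 = 4; w_8 = 9; w_9 = 5; w_{10} = -4; w_{11} = -9; w_{12} = -5.

-5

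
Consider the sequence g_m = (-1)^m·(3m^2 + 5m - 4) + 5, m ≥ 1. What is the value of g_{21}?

(-1)^21 = -1; 3m^2 + 5m - 4 at m=21 is 1424; so g_{21} = -1419.

-1419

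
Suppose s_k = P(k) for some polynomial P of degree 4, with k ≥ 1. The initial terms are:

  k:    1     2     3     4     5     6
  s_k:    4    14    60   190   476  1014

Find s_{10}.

8446

1st diffs: 10, 46, 130, 286, 538.
2nd diffs: 36, 84, 156, 252.
3rd diffs: 48, 72, 96.
4th diffs: 24, 24 (constant).
Newton forward-difference form: s_k = 4 + 10·C(k-1,1) + 36·C(k-1,2) + 48·C(k-1,3) + 24·C(k-1,4).
At k = 10: k-1 = 9, so s_{10} = 4 + 90 + 1296 + 4032 + 3024 = 8446.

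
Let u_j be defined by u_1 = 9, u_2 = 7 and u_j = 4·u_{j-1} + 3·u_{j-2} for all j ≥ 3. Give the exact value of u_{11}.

Iterate the recurrence:
u_3 = 55;  u_4 = 241;  u_5 = 1129;  u_6 = 5239;  u_7 = 24343;  u_8 = 113089;  u_9 = 525385;  u_{10} = 2440807;  u_{11} = 11339383.

11339383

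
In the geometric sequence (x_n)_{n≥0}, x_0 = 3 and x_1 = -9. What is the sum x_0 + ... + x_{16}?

Common ratio r = -3.
x_n = 3·(-3)^(n-0).
S = 3·((-3)^17 - 1)/(-3 - 1) = 3·(-129140163 - 1)/(-4) = 96855123.

96855123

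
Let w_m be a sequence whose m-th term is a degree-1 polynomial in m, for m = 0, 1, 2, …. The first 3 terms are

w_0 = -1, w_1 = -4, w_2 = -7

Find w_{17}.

1st diffs: -3, -3 (constant).
So w_m = -3m - 1.
Evaluating at m = 17 gives w_{17} = -52.

-52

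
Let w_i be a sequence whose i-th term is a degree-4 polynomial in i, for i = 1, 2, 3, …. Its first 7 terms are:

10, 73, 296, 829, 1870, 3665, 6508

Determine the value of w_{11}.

1st diffs: 63, 223, 533, 1041, 1795, 2843.
2nd diffs: 160, 310, 508, 754, 1048.
3rd diffs: 150, 198, 246, 294.
4th diffs: 48, 48, 48 (constant).
Newton forward-difference form: w_i = 10 + 63·C(i-1,1) + 160·C(i-1,2) + 150·C(i-1,3) + 48·C(i-1,4).
At i = 11: i-1 = 10, so w_{11} = 10 + 630 + 7200 + 18000 + 10080 = 35920.

35920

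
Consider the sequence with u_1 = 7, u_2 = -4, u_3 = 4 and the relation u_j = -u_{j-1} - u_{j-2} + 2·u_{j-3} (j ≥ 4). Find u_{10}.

62

Applying the relation repeatedly:
u_4 = 14; u_5 = -26; u_6 = 20; u_7 = 34; u_8 = -106; u_9 = 112; u_{10} = 62.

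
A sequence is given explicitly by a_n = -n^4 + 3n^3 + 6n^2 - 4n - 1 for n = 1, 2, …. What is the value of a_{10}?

a_{10} = -1·10^4 + 3·10^3 + 6·10^2 - 4·10 - 1 = -6441.

-6441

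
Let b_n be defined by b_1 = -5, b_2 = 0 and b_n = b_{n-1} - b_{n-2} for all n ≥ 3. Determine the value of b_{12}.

Iterate the recurrence:
b_3 = 5  b_4 = 5  b_5 = 0  b_6 = -5  b_7 = -5  b_8 = 0  b_9 = 5  b_{10} = 5  b_{11} = 0  b_{12} = -5.

-5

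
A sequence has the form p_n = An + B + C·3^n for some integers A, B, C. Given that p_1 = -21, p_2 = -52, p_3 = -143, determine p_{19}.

-5811307359

Write the equations: A + B + 3C = -21; 2A + B + 9C = -52; 3A + B + 27C = -143.
Subtracting the first from the second: A + 6C = -31.
Subtracting the second from the third: A + 18C = -91.
Solving: C = -5, A = -1, then B = -5.
Therefore p_{19} = -19 + (-5) + (-5)·1162261467 = -5811307359.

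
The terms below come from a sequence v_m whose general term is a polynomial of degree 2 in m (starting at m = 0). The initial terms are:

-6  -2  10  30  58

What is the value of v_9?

318

1st diffs: 4, 12, 20, 28.
2nd diffs: 8, 8, 8 (constant).
Newton forward-difference form: v_m = -6 + 4·C(m,1) + 8·C(m,2).
At m = 9: m = 9, so v_9 = -6 + 36 + 288 = 318.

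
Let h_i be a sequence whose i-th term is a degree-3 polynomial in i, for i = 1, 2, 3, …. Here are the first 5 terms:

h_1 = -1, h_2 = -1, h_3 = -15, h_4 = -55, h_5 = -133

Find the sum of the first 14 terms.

1st diffs: 0, -14, -40, -78.
2nd diffs: -14, -26, -38.
3rd diffs: -12, -12 (constant).
Newton forward-difference form: h_i = -1 + (-14)·C(i-1,2) + (-12)·C(i-1,3).
Continuing: …, -261, -451, -715, -1065, …, h_{14} = -4525.
Summing i = 1..14 (14 terms) gives -17122.

-17122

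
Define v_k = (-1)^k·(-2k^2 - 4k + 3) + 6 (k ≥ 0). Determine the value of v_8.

(-1)^8 = 1; -2k^2 - 4k + 3 at k=8 is -157; so v_8 = -151.

-151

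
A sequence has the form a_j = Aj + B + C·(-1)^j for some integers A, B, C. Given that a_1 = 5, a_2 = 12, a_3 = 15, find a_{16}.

Write the equations: A + B - C = 5; 2A + B + C = 12; 3A + B - C = 15.
Subtracting the first from the second: A + 2C = 7.
Subtracting the second from the third: A - 2C = 3.
Solving: C = 1, A = 5, then B = 1.
So a_j = 5·j + 1 + 1·(-1)^j; at j=16 this is 82.

82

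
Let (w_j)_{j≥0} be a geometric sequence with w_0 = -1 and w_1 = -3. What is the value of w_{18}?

-387420489

Common ratio r = 3.
w_j = (-1)·3^(j-0).
w_{18} = (-1)·3^18 = -387420489.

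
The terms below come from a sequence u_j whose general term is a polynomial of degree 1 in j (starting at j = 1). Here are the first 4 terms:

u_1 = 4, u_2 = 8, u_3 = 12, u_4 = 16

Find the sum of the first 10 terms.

220

1st diffs: 4, 4, 4 (constant).
So u_j = 4j.
Continuing: …, 20, 24, 28, 32, …, u_{10} = 40.
Summing j = 1..10 (10 terms) gives 220.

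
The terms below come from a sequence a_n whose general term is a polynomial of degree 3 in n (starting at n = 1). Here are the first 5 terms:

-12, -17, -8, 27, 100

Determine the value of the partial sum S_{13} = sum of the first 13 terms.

12038

1st diffs: -5, 9, 35, 73.
2nd diffs: 14, 26, 38.
3rd diffs: 12, 12 (constant).
Newton forward-difference form: a_n = -12 + (-5)·C(n-1,1) + 14·C(n-1,2) + 12·C(n-1,3).
Continuing: …, 223, 408, 667, 1012, …, a_{13} = 3492.
Summing n = 1..13 (13 terms) gives 12038.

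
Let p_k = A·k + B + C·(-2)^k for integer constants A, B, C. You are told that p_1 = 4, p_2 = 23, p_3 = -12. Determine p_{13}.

-24554

Write the equations: A + B - 2C = 4; 2A + B + 4C = 23; 3A + B - 8C = -12.
Subtracting the first from the second: A + 6C = 19.
Subtracting the second from the third: A - 12C = -35.
Solving: C = 3, A = 1, then B = 9.
Hence p_{13} = 1·13 + 9 + 3·(-8192) = -24554.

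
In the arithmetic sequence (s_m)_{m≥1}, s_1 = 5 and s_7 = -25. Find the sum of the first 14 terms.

-385

Common difference d = (-25 - 5) / (7 - 1) = -5.
s_m = 5 + (m - 1)·(-5).
s_{14} = -60; S = 14·(5 + (-60))/2 = -385.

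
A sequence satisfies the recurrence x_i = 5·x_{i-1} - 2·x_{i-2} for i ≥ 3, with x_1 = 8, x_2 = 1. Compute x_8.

Applying the relation repeatedly:
x_3 = -11, x_4 = -57, x_5 = -263, x_6 = -1201, x_7 = -5479, x_8 = -24993.

-24993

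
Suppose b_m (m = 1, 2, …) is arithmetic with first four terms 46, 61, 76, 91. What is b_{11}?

196

Common difference d = 15.
b_m = 46 + (m - 1)·15.
b_{11} = 46 + 10·15 = 196.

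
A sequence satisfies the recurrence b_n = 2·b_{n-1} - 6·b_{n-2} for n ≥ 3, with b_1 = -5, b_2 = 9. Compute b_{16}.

-4206720

Applying the relation repeatedly:
b_3 = 48; b_4 = 42; b_5 = -204; …; b_{13} = 199488; b_{14} = 906432; b_{15} = 615936; b_{16} = -4206720.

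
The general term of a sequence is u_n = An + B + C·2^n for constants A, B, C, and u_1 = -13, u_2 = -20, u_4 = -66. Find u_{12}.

Plug in n = 1, 2, 4: A + B + 2C = -13; 2A + B + 4C = -20; 4A + B + 16C = -66.
Subtracting the first from the second: A + 2C = -7.
Subtracting the second from the third: 2A + 12C = -46.
Solving: C = -4, A = 1, then B = -6.
So u_n = 1·n + (-6) + (-4)·2^n; at n=12 this is -16378.

-16378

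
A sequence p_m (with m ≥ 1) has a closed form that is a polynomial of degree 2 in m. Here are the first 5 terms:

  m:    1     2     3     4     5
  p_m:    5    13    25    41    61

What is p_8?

1st diffs: 8, 12, 16, 20.
2nd diffs: 4, 4, 4 (constant).
Newton forward-difference form: p_m = 5 + 8·C(m-1,1) + 4·C(m-1,2).
At m = 8: m-1 = 7, so p_8 = 5 + 56 + 84 = 145.

145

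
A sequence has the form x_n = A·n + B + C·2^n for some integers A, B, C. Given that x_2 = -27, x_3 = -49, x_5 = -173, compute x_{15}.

Plug in n = 2, 3, 5: 2A + B + 4C = -27; 3A + B + 8C = -49; 5A + B + 32C = -173.
Subtracting the first from the second: A + 4C = -22.
Subtracting the second from the third: 2A + 24C = -124.
Solving: C = -5, A = -2, then B = -3.
Hence x_{15} = -2·15 + (-3) + (-5)·32768 = -163873.

-163873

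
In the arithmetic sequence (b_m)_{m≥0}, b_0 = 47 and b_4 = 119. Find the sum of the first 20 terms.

4360

Common difference d = (119 - 47) / (4 - 0) = 18.
b_m = 47 + (m - 0)·18.
b_{19} = 389; S = 20·(47 + 389)/2 = 4360.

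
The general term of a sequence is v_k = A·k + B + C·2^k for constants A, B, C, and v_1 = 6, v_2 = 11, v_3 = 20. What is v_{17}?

262162

The three given values yield: A + B + 2C = 6; 2A + B + 4C = 11; 3A + B + 8C = 20.
Subtracting the first from the second: A + 2C = 5.
Subtracting the second from the third: A + 4C = 9.
Solving: C = 2, A = 1, then B = 1.
So v_k = 1·k + 1 + 2·2^k; at k=17 this is 262162.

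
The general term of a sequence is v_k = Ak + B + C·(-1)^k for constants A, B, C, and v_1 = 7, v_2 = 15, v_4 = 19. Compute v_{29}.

At k = 1, 2, 4: A + B - C = 7; 2A + B + C = 15; 4A + B + C = 19.
Subtracting the first from the second: A + 2C = 8.
Subtracting the second from the third: 2A = 4.
Solving: C = 3, A = 2, then B = 8.
So v_k = 2·k + 8 + 3·(-1)^k; at k=29 this is 63.

63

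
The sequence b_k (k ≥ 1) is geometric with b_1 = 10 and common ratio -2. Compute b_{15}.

b_k = 10·(-2)^(k-1).
b_{15} = 10·(-2)^14 = 163840.

163840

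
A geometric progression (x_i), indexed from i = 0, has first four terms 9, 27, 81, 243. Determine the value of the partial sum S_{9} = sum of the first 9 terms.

Common ratio r = 3.
x_i = 9·3^(i-0).
S = 9·(3^9 - 1)/(3 - 1) = 9·(19683 - 1)/(2) = 88569.

88569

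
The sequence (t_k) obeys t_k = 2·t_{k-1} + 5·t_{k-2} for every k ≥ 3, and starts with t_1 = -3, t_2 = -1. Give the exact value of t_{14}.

-10688761

Iterate the recurrence:
t_3 = -17, t_4 = -39, t_5 = -163, …, t_{11} = -260497, t_{12} = -898199, t_{13} = -3098883, t_{14} = -10688761.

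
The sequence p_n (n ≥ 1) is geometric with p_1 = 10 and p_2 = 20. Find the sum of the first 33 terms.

Common ratio r = 2.
p_n = 10·2^(n-1).
S = 10·(2^33 - 1)/(2 - 1) = 10·(8589934592 - 1)/(1) = 85899345910.

85899345910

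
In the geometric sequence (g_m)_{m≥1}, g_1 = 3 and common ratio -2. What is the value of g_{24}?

g_m = 3·(-2)^(m-1).
g_{24} = 3·(-2)^23 = -25165824.

-25165824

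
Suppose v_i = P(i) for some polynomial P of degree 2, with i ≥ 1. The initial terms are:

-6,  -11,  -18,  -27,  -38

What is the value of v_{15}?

-258

1st diffs: -5, -7, -9, -11.
2nd diffs: -2, -2, -2 (constant).
So v_i = -i^2 - 2i - 3.
Evaluating at i = 15 gives v_{15} = -258.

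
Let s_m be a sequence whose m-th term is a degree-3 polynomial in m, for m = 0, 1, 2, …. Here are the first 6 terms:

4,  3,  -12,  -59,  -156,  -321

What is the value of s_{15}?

-9671

1st diffs: -1, -15, -47, -97, -165.
2nd diffs: -14, -32, -50, -68.
3rd diffs: -18, -18, -18 (constant).
Newton forward-difference form: s_m = 4 + (-1)·C(m,1) + (-14)·C(m,2) + (-18)·C(m,3).
At m = 15: m = 15, so s_{15} = 4 - 15 - 1470 - 8190 = -9671.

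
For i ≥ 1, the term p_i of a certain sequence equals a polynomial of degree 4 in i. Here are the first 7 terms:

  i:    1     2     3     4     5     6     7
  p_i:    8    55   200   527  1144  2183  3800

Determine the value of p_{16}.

81983

1st diffs: 47, 145, 327, 617, 1039, 1617.
2nd diffs: 98, 182, 290, 422, 578.
3rd diffs: 84, 108, 132, 156.
4th diffs: 24, 24, 24 (constant).
So p_i = i^4 + 4i^3 + 4i - 1.
Evaluating at i = 16 gives p_{16} = 81983.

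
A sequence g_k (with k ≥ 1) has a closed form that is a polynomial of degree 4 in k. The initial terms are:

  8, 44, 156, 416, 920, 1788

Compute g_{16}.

74048

1st diffs: 36, 112, 260, 504, 868.
2nd diffs: 76, 148, 244, 364.
3rd diffs: 72, 96, 120.
4th diffs: 24, 24 (constant).
So g_k = k^4 + 2k^3 + k^2 + 4k.
Evaluating at k = 16 gives g_{16} = 74048.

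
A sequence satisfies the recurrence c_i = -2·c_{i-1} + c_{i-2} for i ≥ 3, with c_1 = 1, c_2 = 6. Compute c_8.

Step forward from the initial values:
c_3 = -11  c_4 = 28  c_5 = -67  c_6 = 162  c_7 = -391  c_8 = 944.

944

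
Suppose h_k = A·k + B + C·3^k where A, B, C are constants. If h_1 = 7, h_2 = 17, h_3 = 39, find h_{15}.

14348967

The three given values yield: A + B + 3C = 7; 2A + B + 9C = 17; 3A + B + 27C = 39.
Subtracting the first from the second: A + 6C = 10.
Subtracting the second from the third: A + 18C = 22.
Solving: C = 1, A = 4, then B = 0.
Therefore h_{15} = 60 + 0 + 1·14348907 = 14348967.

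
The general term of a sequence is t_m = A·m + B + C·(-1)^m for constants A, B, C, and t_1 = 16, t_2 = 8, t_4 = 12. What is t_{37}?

88

Plug in m = 1, 2, 4: A + B - C = 16; 2A + B + C = 8; 4A + B + C = 12.
Subtracting the first from the second: A + 2C = -8.
Subtracting the second from the third: 2A = 4.
Solving: C = -5, A = 2, then B = 9.
Therefore t_{37} = 74 + 9 + (-5)·(-1) = 88.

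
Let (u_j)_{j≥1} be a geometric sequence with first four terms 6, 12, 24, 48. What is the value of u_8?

768

Common ratio r = 2.
u_j = 6·2^(j-1).
u_8 = 6·2^7 = 768.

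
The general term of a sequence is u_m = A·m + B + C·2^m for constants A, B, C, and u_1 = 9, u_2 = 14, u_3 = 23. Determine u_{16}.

131092

At m = 1, 2, 3: A + B + 2C = 9; 2A + B + 4C = 14; 3A + B + 8C = 23.
Subtracting the first from the second: A + 2C = 5.
Subtracting the second from the third: A + 4C = 9.
Solving: C = 2, A = 1, then B = 4.
Therefore u_{16} = 16 + 4 + 2·65536 = 131092.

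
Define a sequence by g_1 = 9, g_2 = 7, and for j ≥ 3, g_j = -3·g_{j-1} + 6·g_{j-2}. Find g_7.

Applying the relation repeatedly:
g_3 = 33, g_4 = -57, g_5 = 369, g_6 = -1449, g_7 = 6561.

6561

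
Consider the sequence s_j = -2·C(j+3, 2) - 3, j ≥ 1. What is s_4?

C(7, 2) = 21, so s_4 = -45.

-45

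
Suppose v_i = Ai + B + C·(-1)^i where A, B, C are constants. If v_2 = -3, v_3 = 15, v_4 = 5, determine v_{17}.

At i = 2, 3, 4: 2A + B + C = -3; 3A + B - C = 15; 4A + B + C = 5.
Subtracting the first from the second: A - 2C = 18.
Subtracting the second from the third: A + 2C = -10.
Solving: C = -7, A = 4, then B = -4.
Hence v_{17} = 4·17 + (-4) + (-7)·(-1) = 71.

71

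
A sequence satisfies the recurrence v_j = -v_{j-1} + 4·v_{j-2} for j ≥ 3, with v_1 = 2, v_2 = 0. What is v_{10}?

-3528

Compute successive terms:
v_3 = 8; v_4 = -8; v_5 = 40; v_6 = -72; v_7 = 232; v_8 = -520; v_9 = 1448; v_{10} = -3528.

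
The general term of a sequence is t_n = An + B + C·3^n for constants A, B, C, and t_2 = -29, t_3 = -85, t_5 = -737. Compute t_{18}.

-1162261501

Plug in n = 2, 3, 5: 2A + B + 9C = -29; 3A + B + 27C = -85; 5A + B + 243C = -737.
Subtracting the first from the second: A + 18C = -56.
Subtracting the second from the third: 2A + 216C = -652.
Solving: C = -3, A = -2, then B = 2.
Hence t_{18} = -2·18 + 2 + (-3)·387420489 = -1162261501.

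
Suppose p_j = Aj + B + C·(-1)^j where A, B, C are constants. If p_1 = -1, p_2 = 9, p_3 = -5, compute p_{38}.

The three given values yield: A + B - C = -1; 2A + B + C = 9; 3A + B - C = -5.
Subtracting the first from the second: A + 2C = 10.
Subtracting the second from the third: A - 2C = -14.
Solving: C = 6, A = -2, then B = 7.
So p_j = -2·j + 7 + 6·(-1)^j; at j=38 this is -63.

-63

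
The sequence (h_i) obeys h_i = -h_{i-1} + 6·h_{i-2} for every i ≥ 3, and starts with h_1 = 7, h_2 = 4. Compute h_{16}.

Applying the relation repeatedly:
h_3 = 38  h_4 = -14  h_5 = 242  …  h_{13} = 1083362  h_{14} = -3147686  h_{15} = 9647858  h_{16} = -28533974.
(Characteristic roots are 2 and -3.)

-28533974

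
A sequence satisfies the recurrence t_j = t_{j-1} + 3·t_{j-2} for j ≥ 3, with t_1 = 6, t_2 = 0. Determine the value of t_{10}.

Compute successive terms:
t_3 = 18, t_4 = 18, t_5 = 72, t_6 = 126, t_7 = 342, t_8 = 720, t_9 = 1746, t_{10} = 3906.

3906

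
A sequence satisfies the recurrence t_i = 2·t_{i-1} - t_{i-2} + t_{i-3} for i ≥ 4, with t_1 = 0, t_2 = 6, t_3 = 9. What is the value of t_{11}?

Step forward from the initial values:
t_4 = 12; t_5 = 21; t_6 = 39; t_7 = 69; t_8 = 120; t_9 = 210; t_{10} = 369; t_{11} = 648.

648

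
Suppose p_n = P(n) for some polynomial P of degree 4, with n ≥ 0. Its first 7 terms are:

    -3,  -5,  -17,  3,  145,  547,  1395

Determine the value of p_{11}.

1st diffs: -2, -12, 20, 142, 402, 848.
2nd diffs: -10, 32, 122, 260, 446.
3rd diffs: 42, 90, 138, 186.
4th diffs: 48, 48, 48 (constant).
Newton forward-difference form: p_n = -3 + (-2)·C(n,1) + (-10)·C(n,2) + 42·C(n,3) + 48·C(n,4).
At n = 11: n = 11, so p_{11} = -3 - 22 - 550 + 6930 + 15840 = 22195.

22195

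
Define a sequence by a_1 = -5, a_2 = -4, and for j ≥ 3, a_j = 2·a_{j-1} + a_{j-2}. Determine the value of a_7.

-425

Applying the relation repeatedly:
a_3 = -13;  a_4 = -30;  a_5 = -73;  a_6 = -176;  a_7 = -425.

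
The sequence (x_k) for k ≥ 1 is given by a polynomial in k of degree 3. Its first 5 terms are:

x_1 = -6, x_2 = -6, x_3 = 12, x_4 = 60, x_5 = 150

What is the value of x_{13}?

3822

1st diffs: 0, 18, 48, 90.
2nd diffs: 18, 30, 42.
3rd diffs: 12, 12 (constant).
So x_k = 2k^3 - 3k^2 - 5k.
Evaluating at k = 13 gives x_{13} = 3822.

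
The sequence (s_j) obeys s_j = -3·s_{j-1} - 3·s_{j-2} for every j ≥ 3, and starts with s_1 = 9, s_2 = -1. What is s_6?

s_3 = -24, s_4 = 75, s_5 = -153, s_6 = 234.

234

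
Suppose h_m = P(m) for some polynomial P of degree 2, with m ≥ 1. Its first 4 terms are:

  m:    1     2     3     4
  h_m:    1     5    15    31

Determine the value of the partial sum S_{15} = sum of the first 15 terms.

1st diffs: 4, 10, 16.
2nd diffs: 6, 6 (constant).
Newton forward-difference form: h_m = 1 + 4·C(m-1,1) + 6·C(m-1,2).
Continuing: …, 53, 81, 115, 155, …, h_{15} = 603.
Summing m = 1..15 (15 terms) gives 3165.

3165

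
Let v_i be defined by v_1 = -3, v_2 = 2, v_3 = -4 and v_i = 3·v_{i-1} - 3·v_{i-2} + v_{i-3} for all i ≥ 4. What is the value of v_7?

-138

Step forward from the initial values:
v_4 = -21;  v_5 = -49;  v_6 = -88;  v_7 = -138.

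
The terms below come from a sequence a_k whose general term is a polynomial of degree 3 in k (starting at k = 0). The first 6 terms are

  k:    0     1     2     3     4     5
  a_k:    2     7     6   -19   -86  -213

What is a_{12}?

1st diffs: 5, -1, -25, -67, -127.
2nd diffs: -6, -24, -42, -60.
3rd diffs: -18, -18, -18 (constant).
Newton forward-difference form: a_k = 2 + 5·C(k,1) + (-6)·C(k,2) + (-18)·C(k,3).
At k = 12: k = 12, so a_{12} = 2 + 60 - 396 - 3960 = -4294.

-4294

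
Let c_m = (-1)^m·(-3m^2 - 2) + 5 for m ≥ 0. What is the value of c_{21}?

1330

(-1)^21 = -1; -3m^2 - 2 at m=21 is -1325; so c_{21} = 1330.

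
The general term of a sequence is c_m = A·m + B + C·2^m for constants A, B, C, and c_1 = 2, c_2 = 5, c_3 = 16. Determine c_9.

2002

At m = 1, 2, 3: A + B + 2C = 2; 2A + B + 4C = 5; 3A + B + 8C = 16.
Subtracting the first from the second: A + 2C = 3.
Subtracting the second from the third: A + 4C = 11.
Solving: C = 4, A = -5, then B = -1.
Hence c_9 = -5·9 + (-1) + 4·512 = 2002.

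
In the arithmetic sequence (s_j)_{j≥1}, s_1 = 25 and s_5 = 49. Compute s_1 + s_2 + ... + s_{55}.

Common difference d = (49 - 25) / (5 - 1) = 6.
s_j = 25 + (j - 1)·6.
s_{55} = 349; S = 55·(25 + 349)/2 = 10285.

10285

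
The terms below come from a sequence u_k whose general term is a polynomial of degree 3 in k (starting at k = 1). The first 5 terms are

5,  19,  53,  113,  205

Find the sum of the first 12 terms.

1st diffs: 14, 34, 60, 92.
2nd diffs: 20, 26, 32.
3rd diffs: 6, 6 (constant).
Newton forward-difference form: u_k = 5 + 14·C(k-1,1) + 20·C(k-1,2) + 6·C(k-1,3).
Continuing: …, 335, 509, 733, 1013, …, u_{12} = 2249.
Summing k = 1..12 (12 terms) gives 8354.

8354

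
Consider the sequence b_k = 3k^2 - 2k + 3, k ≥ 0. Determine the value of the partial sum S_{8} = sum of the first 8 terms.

388

Over k = 0..7: Σk = 28, Σk² = 140.
Total = (3)·140 + (-2)·28 + (3)·8 = 388.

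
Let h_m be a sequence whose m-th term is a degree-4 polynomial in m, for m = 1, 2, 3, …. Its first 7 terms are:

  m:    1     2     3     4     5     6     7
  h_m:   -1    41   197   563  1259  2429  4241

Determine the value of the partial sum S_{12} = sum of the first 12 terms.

94368

1st diffs: 42, 156, 366, 696, 1170, 1812.
2nd diffs: 114, 210, 330, 474, 642.
3rd diffs: 96, 120, 144, 168.
4th diffs: 24, 24, 24 (constant).
Newton forward-difference form: h_m = -1 + 42·C(m-1,1) + 114·C(m-1,2) + 96·C(m-1,3) + 24·C(m-1,4).
Continuing: …, 6887, 10583, 15569, 22109, …, h_{12} = 30491.
Summing m = 1..12 (12 terms) gives 94368.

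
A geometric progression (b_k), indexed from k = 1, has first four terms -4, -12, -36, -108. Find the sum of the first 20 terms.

-6973568800

Common ratio r = 3.
b_k = (-4)·3^(k-1).
S = (-4)·(3^20 - 1)/(3 - 1) = (-4)·(3486784401 - 1)/(2) = -6973568800.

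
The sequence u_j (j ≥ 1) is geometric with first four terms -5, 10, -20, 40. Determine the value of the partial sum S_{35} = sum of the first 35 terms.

Common ratio r = -2.
u_j = (-5)·(-2)^(j-1).
S = (-5)·((-2)^35 - 1)/(-2 - 1) = (-5)·(-34359738368 - 1)/(-3) = -57266230615.

-57266230615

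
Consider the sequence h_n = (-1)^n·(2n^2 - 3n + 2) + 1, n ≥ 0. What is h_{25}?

-1176

(-1)^25 = -1; 2n^2 - 3n + 2 at n=25 is 1177; so h_{25} = -1176.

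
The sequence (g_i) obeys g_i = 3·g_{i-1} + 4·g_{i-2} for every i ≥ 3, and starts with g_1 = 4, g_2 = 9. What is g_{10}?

681573

Step forward from the initial values:
g_3 = 43, g_4 = 165, g_5 = 667, g_6 = 2661, g_7 = 10651, g_8 = 42597, g_9 = 170395, g_{10} = 681573.
(Characteristic roots are 4 and -1.)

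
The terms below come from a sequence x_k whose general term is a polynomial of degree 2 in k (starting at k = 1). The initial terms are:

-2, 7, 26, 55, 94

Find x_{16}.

1183

1st diffs: 9, 19, 29, 39.
2nd diffs: 10, 10, 10 (constant).
Newton forward-difference form: x_k = -2 + 9·C(k-1,1) + 10·C(k-1,2).
At k = 16: k-1 = 15, so x_{16} = -2 + 135 + 1050 = 1183.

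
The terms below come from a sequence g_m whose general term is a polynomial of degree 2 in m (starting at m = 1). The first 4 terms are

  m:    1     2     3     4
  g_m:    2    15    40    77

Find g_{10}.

551

1st diffs: 13, 25, 37.
2nd diffs: 12, 12 (constant).
So g_m = 6m^2 - 5m + 1.
Evaluating at m = 10 gives g_{10} = 551.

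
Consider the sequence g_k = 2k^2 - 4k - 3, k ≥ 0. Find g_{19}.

g_{19} = 2·19^2 - 4·19 - 3 = 643.

643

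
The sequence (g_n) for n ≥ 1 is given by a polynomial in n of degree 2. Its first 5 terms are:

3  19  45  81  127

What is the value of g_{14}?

1st diffs: 16, 26, 36, 46.
2nd diffs: 10, 10, 10 (constant).
So g_n = 5n^2 + n - 3.
Evaluating at n = 14 gives g_{14} = 991.

991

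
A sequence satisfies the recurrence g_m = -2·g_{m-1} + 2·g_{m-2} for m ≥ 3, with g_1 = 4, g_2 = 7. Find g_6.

Iterate the recurrence:
g_3 = -6  g_4 = 26  g_5 = -64  g_6 = 180.

180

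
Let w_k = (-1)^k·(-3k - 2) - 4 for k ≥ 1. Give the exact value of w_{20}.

(-1)^20 = 1; -3k - 2 at k=20 is -62; so w_{20} = -66.

-66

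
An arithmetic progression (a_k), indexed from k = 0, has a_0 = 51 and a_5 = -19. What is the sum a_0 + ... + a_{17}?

-1224

Common difference d = (-19 - 51) / (5 - 0) = -14.
a_k = 51 + (k - 0)·(-14).
a_{17} = -187; S = 18·(51 + (-187))/2 = -1224.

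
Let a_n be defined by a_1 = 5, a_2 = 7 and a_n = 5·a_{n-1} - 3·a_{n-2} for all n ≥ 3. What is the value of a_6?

Step forward from the initial values:
a_3 = 20; a_4 = 79; a_5 = 335; a_6 = 1438.

1438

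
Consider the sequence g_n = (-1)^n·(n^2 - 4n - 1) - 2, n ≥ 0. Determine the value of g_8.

(-1)^8 = 1; n^2 - 4n - 1 at n=8 is 31; so g_8 = 29.

29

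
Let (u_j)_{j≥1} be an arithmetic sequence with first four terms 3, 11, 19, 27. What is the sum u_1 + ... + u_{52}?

Common difference d = 8.
u_j = 3 + (j - 1)·8.
u_{52} = 411; S = 52·(3 + 411)/2 = 10764.

10764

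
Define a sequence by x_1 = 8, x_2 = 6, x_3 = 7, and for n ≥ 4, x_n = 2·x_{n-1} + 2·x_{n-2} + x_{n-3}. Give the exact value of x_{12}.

129419

Compute successive terms:
x_4 = 34;  x_5 = 88;  x_6 = 251;  x_7 = 712;  x_8 = 2014;  x_9 = 5703;  x_{10} = 16146;  x_{11} = 45712;  x_{12} = 129419.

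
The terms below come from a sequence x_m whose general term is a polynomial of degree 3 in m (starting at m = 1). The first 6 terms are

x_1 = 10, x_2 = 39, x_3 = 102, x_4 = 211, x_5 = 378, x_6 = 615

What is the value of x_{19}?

1st diffs: 29, 63, 109, 167, 237.
2nd diffs: 34, 46, 58, 70.
3rd diffs: 12, 12, 12 (constant).
Newton forward-difference form: x_m = 10 + 29·C(m-1,1) + 34·C(m-1,2) + 12·C(m-1,3).
At m = 19: m-1 = 18, so x_{19} = 10 + 522 + 5202 + 9792 = 15526.

15526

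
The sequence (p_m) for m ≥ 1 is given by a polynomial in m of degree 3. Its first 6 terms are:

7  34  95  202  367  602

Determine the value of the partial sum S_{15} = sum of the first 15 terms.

1st diffs: 27, 61, 107, 165, 235.
2nd diffs: 34, 46, 58, 70.
3rd diffs: 12, 12, 12 (constant).
Newton forward-difference form: p_m = 7 + 27·C(m-1,1) + 34·C(m-1,2) + 12·C(m-1,3).
Continuing: …, 919, 1330, 1847, 2482, …, p_{15} = 7847.
Summing m = 1..15 (15 terms) gives 34790.

34790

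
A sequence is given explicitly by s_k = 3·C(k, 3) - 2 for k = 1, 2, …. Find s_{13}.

856

C(13, 3) = 286, so s_{13} = 856.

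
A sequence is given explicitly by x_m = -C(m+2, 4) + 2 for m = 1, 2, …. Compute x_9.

-328

C(11, 4) = 330, so x_9 = -328.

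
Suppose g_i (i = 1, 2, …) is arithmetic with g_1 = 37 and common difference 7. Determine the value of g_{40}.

g_i = 37 + (i - 1)·7.
g_{40} = 37 + 39·7 = 310.

310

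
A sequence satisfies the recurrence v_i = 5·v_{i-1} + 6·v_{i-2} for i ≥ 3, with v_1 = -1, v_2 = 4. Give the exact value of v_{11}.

Iterate the recurrence:
v_3 = 14; v_4 = 94; v_5 = 554; v_6 = 3334; v_7 = 19994; v_8 = 119974; v_9 = 719834; v_{10} = 4319014; v_{11} = 25914074.
(Characteristic roots are 6 and -1.)

25914074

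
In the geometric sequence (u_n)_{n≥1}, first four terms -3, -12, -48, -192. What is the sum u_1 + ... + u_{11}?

Common ratio r = 4.
u_n = (-3)·4^(n-1).
S = (-3)·(4^11 - 1)/(4 - 1) = (-3)·(4194304 - 1)/(3) = -4194303.

-4194303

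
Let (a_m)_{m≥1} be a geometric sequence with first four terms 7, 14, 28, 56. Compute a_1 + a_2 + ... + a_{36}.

Common ratio r = 2.
a_m = 7·2^(m-1).
S = 7·(2^36 - 1)/(2 - 1) = 7·(68719476736 - 1)/(1) = 481036337145.

481036337145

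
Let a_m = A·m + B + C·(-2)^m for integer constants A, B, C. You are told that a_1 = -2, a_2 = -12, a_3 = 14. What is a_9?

Write the equations: A + B - 2C = -2; 2A + B + 4C = -12; 3A + B - 8C = 14.
Subtracting the first from the second: A + 6C = -10.
Subtracting the second from the third: A - 12C = 26.
Solving: C = -2, A = 2, then B = -8.
Hence a_9 = 2·9 + (-8) + (-2)·(-512) = 1034.

1034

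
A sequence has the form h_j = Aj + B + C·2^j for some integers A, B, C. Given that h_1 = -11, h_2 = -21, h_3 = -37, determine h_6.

-217

The three given values yield: A + B + 2C = -11; 2A + B + 4C = -21; 3A + B + 8C = -37.
Subtracting the first from the second: A + 2C = -10.
Subtracting the second from the third: A + 4C = -16.
Solving: C = -3, A = -4, then B = -1.
So h_j = -4·j + (-1) + (-3)·2^j; at j=6 this is -217.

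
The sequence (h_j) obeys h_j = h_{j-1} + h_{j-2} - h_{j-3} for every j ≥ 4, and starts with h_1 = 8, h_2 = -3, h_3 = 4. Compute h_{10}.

Iterate the recurrence:
h_4 = -7; h_5 = 0; h_6 = -11; h_7 = -4; h_8 = -15; h_9 = -8; h_{10} = -19.

-19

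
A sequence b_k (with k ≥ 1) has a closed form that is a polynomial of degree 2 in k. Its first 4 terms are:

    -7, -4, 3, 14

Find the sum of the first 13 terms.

1st diffs: 3, 7, 11.
2nd diffs: 4, 4 (constant).
Newton forward-difference form: b_k = -7 + 3·C(k-1,1) + 4·C(k-1,2).
Continuing: …, 29, 48, 71, 98, …, b_{13} = 293.
Summing k = 1..13 (13 terms) gives 1287.

1287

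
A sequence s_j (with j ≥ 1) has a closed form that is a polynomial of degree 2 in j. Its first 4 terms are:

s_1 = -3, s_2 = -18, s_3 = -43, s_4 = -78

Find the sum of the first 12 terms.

-3226

1st diffs: -15, -25, -35.
2nd diffs: -10, -10 (constant).
So s_j = -5j^2 + 2.
Continuing: …, -123, -178, -243, -318, …, s_{12} = -718.
Summing j = 1..12 (12 terms) gives -3226.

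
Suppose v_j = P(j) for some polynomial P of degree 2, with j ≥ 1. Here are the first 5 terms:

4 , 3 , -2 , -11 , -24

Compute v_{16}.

1st diffs: -1, -5, -9, -13.
2nd diffs: -4, -4, -4 (constant).
Newton forward-difference form: v_j = 4 + (-1)·C(j-1,1) + (-4)·C(j-1,2).
At j = 16: j-1 = 15, so v_{16} = 4 - 15 - 420 = -431.

-431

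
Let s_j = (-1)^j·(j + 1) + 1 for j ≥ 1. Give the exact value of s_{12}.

14

(-1)^12 = 1; j + 1 at j=12 is 13; so s_{12} = 14.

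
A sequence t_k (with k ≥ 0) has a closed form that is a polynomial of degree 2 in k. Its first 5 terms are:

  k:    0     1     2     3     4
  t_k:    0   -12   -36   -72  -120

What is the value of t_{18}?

1st diffs: -12, -24, -36, -48.
2nd diffs: -12, -12, -12 (constant).
So t_k = -6k^2 - 6k.
Evaluating at k = 18 gives t_{18} = -2052.

-2052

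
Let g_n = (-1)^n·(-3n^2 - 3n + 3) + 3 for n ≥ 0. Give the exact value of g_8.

(-1)^8 = 1; -3n^2 - 3n + 3 at n=8 is -213; so g_8 = -210.

-210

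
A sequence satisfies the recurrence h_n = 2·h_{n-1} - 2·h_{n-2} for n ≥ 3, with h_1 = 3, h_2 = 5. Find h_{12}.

Step forward from the initial values:
h_3 = 4  h_4 = -2  h_5 = -12  h_6 = -20  h_7 = -16  h_8 = 8  h_9 = 48  h_{10} = 80  h_{11} = 64  h_{12} = -32.

-32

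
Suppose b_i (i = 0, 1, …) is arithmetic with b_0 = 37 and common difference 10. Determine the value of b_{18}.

b_i = 37 + (i - 0)·10.
b_{18} = 37 + 18·10 = 217.

217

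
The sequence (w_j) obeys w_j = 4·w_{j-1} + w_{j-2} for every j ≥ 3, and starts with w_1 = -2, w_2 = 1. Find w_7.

Compute successive terms:
w_3 = 2;  w_4 = 9;  w_5 = 38;  w_6 = 161;  w_7 = 682.

682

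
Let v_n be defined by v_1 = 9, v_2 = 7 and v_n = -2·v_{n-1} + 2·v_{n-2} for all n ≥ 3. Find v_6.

20

Compute successive terms:
v_3 = 4, v_4 = 6, v_5 = -4, v_6 = 20.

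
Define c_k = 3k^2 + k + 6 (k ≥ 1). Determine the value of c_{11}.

c_{11} = 3·11^2 + 1·11 + 6 = 380.

380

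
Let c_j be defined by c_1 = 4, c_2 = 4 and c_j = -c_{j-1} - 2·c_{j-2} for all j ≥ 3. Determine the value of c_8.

68

Step forward from the initial values:
c_3 = -12;  c_4 = 4;  c_5 = 20;  c_6 = -28;  c_7 = -12;  c_8 = 68.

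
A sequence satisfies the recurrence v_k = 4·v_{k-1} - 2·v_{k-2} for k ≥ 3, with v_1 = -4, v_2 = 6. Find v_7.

4672

Applying the relation repeatedly:
v_3 = 32; v_4 = 116; v_5 = 400; v_6 = 1368; v_7 = 4672.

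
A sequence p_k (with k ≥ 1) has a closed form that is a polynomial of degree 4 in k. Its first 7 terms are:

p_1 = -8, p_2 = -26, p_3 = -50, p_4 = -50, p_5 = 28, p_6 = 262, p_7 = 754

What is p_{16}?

1st diffs: -18, -24, 0, 78, 234, 492.
2nd diffs: -6, 24, 78, 156, 258.
3rd diffs: 30, 54, 78, 102.
4th diffs: 24, 24, 24 (constant).
So p_k = k^4 - 5k^3 + 2k^2 - 4k - 2.
Evaluating at k = 16 gives p_{16} = 45502.

45502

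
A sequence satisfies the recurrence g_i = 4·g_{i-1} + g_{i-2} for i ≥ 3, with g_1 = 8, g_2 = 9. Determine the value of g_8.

59593

Compute successive terms:
g_3 = 44, g_4 = 185, g_5 = 784, g_6 = 3321, g_7 = 14068, g_8 = 59593.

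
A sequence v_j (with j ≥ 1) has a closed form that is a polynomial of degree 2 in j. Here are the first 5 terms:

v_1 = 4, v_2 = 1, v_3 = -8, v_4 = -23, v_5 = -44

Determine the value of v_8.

-143

1st diffs: -3, -9, -15, -21.
2nd diffs: -6, -6, -6 (constant).
Newton forward-difference form: v_j = 4 + (-3)·C(j-1,1) + (-6)·C(j-1,2).
At j = 8: j-1 = 7, so v_8 = 4 - 21 - 126 = -143.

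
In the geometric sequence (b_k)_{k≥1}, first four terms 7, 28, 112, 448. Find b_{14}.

469762048

Common ratio r = 4.
b_k = 7·4^(k-1).
b_{14} = 7·4^13 = 469762048.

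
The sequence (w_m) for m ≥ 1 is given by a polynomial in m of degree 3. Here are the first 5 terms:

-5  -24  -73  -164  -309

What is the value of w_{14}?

1st diffs: -19, -49, -91, -145.
2nd diffs: -30, -42, -54.
3rd diffs: -12, -12 (constant).
So w_m = -2m^3 - 3m^2 + 4m - 4.
Evaluating at m = 14 gives w_{14} = -6024.

-6024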